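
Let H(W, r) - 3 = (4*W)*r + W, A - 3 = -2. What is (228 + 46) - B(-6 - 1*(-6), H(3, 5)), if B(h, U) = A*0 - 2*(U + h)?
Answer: 406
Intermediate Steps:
A = 1 (A = 3 - 2 = 1)
H(W, r) = 3 + W + 4*W*r (H(W, r) = 3 + ((4*W)*r + W) = 3 + (4*W*r + W) = 3 + (W + 4*W*r) = 3 + W + 4*W*r)
B(h, U) = -2*U - 2*h (B(h, U) = 1*0 - 2*(U + h) = 0 + (-2*U - 2*h) = -2*U - 2*h)
(228 + 46) - B(-6 - 1*(-6), H(3, 5)) = (228 + 46) - (-2*(3 + 3 + 4*3*5) - 2*(-6 - 1*(-6))) = 274 - (-2*(3 + 3 + 60) - 2*(-6 + 6)) = 274 - (-2*66 - 2*0) = 274 - (-132 + 0) = 274 - 1*(-132) = 274 + 132 = 406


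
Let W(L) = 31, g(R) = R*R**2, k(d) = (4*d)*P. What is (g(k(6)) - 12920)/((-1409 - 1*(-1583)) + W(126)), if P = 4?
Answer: 871816/205 ≈ 4252.8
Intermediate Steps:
k(d) = 16*d (k(d) = (4*d)*4 = 16*d)
g(R) = R**3
(g(k(6)) - 12920)/((-1409 - 1*(-1583)) + W(126)) = ((16*6)**3 - 12920)/((-1409 - 1*(-1583)) + 31) = (96**3 - 12920)/((-1409 + 1583) + 31) = (884736 - 12920)/(174 + 31) = 871816/205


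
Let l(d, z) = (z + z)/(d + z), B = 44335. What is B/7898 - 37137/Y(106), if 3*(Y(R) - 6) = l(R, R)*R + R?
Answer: -217431757/454135 ≈ -478.78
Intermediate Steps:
l(d, z) = 2*z/(d + z) (l(d, z) = (2*z)/(d + z) = 2*z/(d + z))
Y(R) = 6 + 2*R/3 (Y(R) = 6 + ((2*R/(R + R))*R + R)/3 = 6 + ((2*R/((2*R)))*R + R)/3 = 6 + ((2*R*(1/(2*R)))*R + R)/3 = 6 + (1*R + R)/3 = 6 + (R + R)/3 = 6 + (2*R)/3 = 6 + 2*R/3)
B/7898 - 37137/Y(106) = 44335/7898 - 37137/(6 + (⅔)*106) = 44335*(1/7898) - 37137/(6 + 212/3) = 44335/7898 - 37137/230/3 = 44335/7898 - 37137*3/230 = 44335/7898 - 111411/230 = -217431757/454135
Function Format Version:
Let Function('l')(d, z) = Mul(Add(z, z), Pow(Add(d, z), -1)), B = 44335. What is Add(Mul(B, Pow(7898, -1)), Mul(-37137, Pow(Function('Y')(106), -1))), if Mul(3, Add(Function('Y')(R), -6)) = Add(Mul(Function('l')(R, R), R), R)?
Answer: Rational(-217431757, 454135) ≈ -478.78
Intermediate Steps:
Function('l')(d, z) = Mul(2, z, Pow(Add(d, z), -1)) (Function('l')(d, z) = Mul(Mul(2, z), Pow(Add(d, z), -1)) = Mul(2, z, Pow(Add(d, z), -1)))
Function('Y')(R) = Add(6, Mul(Rational(2, 3), R)) (Function('Y')(R) = Add(6, Mul(Rational(1, 3), Add(Mul(Mul(2, R, Pow(Add(R, R), -1)), R), R))) = Add(6, Mul(Rational(1, 3), Add(Mul(Mul(2, R, Pow(Mul(2, R), -1)), R), R))) = Add(6, Mul(Rational(1, 3), Add(Mul(Mul(2, R, Mul(Rational(1, 2), Pow(R, -1))), R), R))) = Add(6, Mul(Rational(1, 3), Add(Mul(1, R), R))) = Add(6, Mul(Rational(1, 3), Add(R, R))) = Add(6, Mul(Rational(1, 3), Mul(2, R))) = Add(6, Mul(Rational(2, 3), R)))
Add(Mul(B, Pow(7898, -1)), Mul(-37137, Pow(Function('Y')(106), -1))) = Add(Mul(44335, Pow(7898, -1)), Mul(-37137, Pow(Add(6, Mul(Rational(2, 3), 106)), -1))) = Add(Mul(44335, Rational(1, 7898)), Mul(-37137, Pow(Add(6, Rational(212, 3)), -1))) = Add(Rational(44335, 7898), Mul(-37137, Pow(Rational(230, 3), -1))) = Add(Rational(44335, 7898), Mul(-37137, Rational(3, 230))) = Add(Rational(44335, 7898), Rational(-111411, 230)) = Rational(-217431757, 454135)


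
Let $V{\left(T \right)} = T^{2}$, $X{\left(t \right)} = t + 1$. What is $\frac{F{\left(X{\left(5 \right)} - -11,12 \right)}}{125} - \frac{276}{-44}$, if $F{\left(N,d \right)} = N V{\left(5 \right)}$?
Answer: $\frac{532}{55} \approx 9.6727$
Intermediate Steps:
$X{\left(t \right)} = 1 + t$
$F{\left(N,d \right)} = 25 N$ ($F{\left(N,d \right)} = N 5^{2} = N 25 = 25 N$)
$\frac{F{\left(X{\left(5 \right)} - -11,12 \right)}}{125} - \frac{276}{-44} = \frac{25 \left(\left(1 + 5\right) - -11\right)}{125} - \frac{276}{-44} = 25 \left(6 + 11\right) \frac{1}{125} - - \frac{69}{11} = 25 \cdot 17 \cdot \frac{1}{125} + \frac{69}{11} = 425 \cdot \frac{1}{125} + \frac{69}{11} = \frac{17}{5} + \frac{69}{11} = \frac{532}{55}$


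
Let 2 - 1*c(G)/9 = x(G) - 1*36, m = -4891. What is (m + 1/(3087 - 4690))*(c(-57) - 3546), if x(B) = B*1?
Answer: 21098177334/1603 ≈ 1.3162e+7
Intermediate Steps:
x(B) = B
c(G) = 342 - 9*G (c(G) = 18 - 9*(G - 1*36) = 18 - 9*(G - 36) = 18 - 9*(-36 + G) = 18 + (324 - 9*G) = 342 - 9*G)
(m + 1/(3087 - 4690))*(c(-57) - 3546) = (-4891 + 1/(3087 - 4690))*((342 - 9*(-57)) - 3546) = (-4891 + 1/(-1603))*((342 + 513) - 3546) = (-4891 - 1/1603)*(855 - 3546) = -7840274/1603*(-2691) = 21098177334/1603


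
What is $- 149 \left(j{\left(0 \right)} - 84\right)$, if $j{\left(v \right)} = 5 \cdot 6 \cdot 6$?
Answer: $-14304$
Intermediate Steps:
$j{\left(v \right)} = 180$ ($j{\left(v \right)} = 30 \cdot 6 = 180$)
$- 149 \left(j{\left(0 \right)} - 84\right) = - 149 \left(180 - 84\right) = \left(-149\right) 96 = -14304$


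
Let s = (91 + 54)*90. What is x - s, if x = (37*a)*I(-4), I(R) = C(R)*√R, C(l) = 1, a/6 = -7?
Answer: -13050 - 3108*I ≈ -13050.0 - 3108.0*I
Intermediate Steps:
a = -42 (a = 6*(-7) = -42)
s = 13050 (s = 145*90 = 13050)
I(R) = √R (I(R) = 1*√R = √R)
x = -3108*I (x = (37*(-42))*√(-4) = -3108*I ≈ -3108.0*I)
x - s = -3108*I - 1*13050 = -3108*I - 13050 = -13050 - 3108*I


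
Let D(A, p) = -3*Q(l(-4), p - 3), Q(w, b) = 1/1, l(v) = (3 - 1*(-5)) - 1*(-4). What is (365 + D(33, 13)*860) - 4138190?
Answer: -4140405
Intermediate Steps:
l(v) = 12 (l(v) = (3 + 5) + 4 = 8 + 4 = 12)
Q(w, b) = 1
D(A, p) = -3 (D(A, p) = -3*1 = -3)
(365 + D(33, 13)*860) - 4138190 = (365 - 3*860) - 4138190 = (365 - 2580) - 4138190 = -2215 - 4138190 = -4140405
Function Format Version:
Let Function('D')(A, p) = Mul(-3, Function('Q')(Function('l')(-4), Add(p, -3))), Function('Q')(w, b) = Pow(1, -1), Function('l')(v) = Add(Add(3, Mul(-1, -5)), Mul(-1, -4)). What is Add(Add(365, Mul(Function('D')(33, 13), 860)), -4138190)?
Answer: -4140405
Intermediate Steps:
Function('l')(v) = 12 (Function('l')(v) = Add(Add(3, 5), 4) = Add(8, 4) = 12)
Function('Q')(w, b) = 1
Function('D')(A, p) = -3 (Function('D')(A, p) = Mul(-3, 1) = -3)
Add(Add(365, Mul(Function('D')(33, 13), 860)), -4138190) = Add(Add(365, Mul(-3, 860)), -4138190) = Add(Add(365, -2580), -4138190) = Add(-2215, -4138190) = -4140405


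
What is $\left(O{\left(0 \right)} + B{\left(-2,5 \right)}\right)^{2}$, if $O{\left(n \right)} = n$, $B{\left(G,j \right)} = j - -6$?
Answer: $121$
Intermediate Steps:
$B{\left(G,j \right)} = 6 + j$ ($B{\left(G,j \right)} = j + 6 = 6 + j$)
$\left(O{\left(0 \right)} + B{\left(-2,5 \right)}\right)^{2} = \left(0 + \left(6 + 5\right)\right)^{2} = \left(0 + 11\right)^{2} = 11^{2} = 121$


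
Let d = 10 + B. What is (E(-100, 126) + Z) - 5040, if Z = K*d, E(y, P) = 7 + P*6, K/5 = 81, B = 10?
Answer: 3823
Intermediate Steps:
K = 405 (K = 5*81 = 405)
d = 20 (d = 10 + 10 = 20)
E(y, P) = 7 + 6*P
Z = 8100 (Z = 405*20 = 8100)
(E(-100, 126) + Z) - 5040 = ((7 + 6*126) + 8100) - 5040 = ((7 + 756) + 8100) - 5040 = (763 + 8100) - 5040 = 8863 - 5040 = 3823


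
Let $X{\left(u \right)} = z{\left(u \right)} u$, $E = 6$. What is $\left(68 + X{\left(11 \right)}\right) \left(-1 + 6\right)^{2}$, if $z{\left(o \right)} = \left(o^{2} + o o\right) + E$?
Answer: $69900$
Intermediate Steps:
$z{\left(o \right)} = 6 + 2 o^{2}$ ($z{\left(o \right)} = \left(o^{2} + o o\right) + 6 = \left(o^{2} + o^{2}\right) + 6 = 2 o^{2} + 6 = 6 + 2 o^{2}$)
$X{\left(u \right)} = u \left(6 + 2 u^{2}\right)$ ($X{\left(u \right)} = \left(6 + 2 u^{2}\right) u = u \left(6 + 2 u^{2}\right)$)
$\left(68 + X{\left(11 \right)}\right) \left(-1 + 6\right)^{2} = \left(68 + 2 \cdot 11 \left(3 + 11^{2}\right)\right) \left(-1 + 6\right)^{2} = \left(68 + 2 \cdot 11 \left(3 + 121\right)\right) 5^{2} = \left(68 + 2 \cdot 11 \cdot 124\right) 25 = \left(68 + 2728\right) 25 = 2796 \cdot 25 = 69900$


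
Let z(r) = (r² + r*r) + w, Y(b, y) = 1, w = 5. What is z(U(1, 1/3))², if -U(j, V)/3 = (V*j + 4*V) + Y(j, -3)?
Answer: 17689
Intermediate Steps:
U(j, V) = -3 - 12*V - 3*V*j (U(j, V) = -3*((V*j + 4*V) + 1) = -3*((4*V + V*j) + 1) = -3*(1 + 4*V + V*j) = -3 - 12*V - 3*V*j)
z(r) = 5 + 2*r² (z(r) = (r² + r*r) + 5 = (r² + r²) + 5 = 2*r² + 5 = 5 + 2*r²)
z(U(1, 1/3))² = (5 + 2*(-3 - 12/3 - 3*1/3)²)² = (5 + 2*(-3 - 12*⅓ - 3*⅓*1)²)² = (5 + 2*(-3 - 4 - 1)²)² = (5 + 2*(-8)²)² = (5 + 2*64)² = (5 + 128)² = 133² = 17689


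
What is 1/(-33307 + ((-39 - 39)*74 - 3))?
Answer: -1/39082 ≈ -2.5587e-5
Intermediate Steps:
1/(-33307 + ((-39 - 39)*74 - 3)) = 1/(-33307 + (-78*74 - 3)) = 1/(-33307 + (-5772 - 3)) = 1/(-33307 - 5775) = 1/(-39082) = -1/39082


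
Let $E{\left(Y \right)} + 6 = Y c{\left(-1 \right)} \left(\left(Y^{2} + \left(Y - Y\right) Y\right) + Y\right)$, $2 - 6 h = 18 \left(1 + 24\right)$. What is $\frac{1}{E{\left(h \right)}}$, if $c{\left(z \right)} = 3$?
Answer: $- \frac{9}{11088950} \approx -8.1162 \cdot 10^{-7}$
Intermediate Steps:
$h = - \frac{224}{3}$ ($h = \frac{1}{3} - \frac{18 \left(1 + 24\right)}{6} = \frac{1}{3} - \frac{18 \cdot 25}{6} = \frac{1}{3} - 75 = - \frac{224}{3} \approx -74.667$)
$E{\left(Y \right)} = -6 + 3 Y \left(Y + Y^{2}\right)$ ($E{\left(Y \right)} = -6 + Y 3 \left(\left(Y^{2} + \left(Y - Y\right) Y\right) + Y\right) = -6 + 3 Y \left(\left(Y^{2} + 0 Y\right) + Y\right) = -6 + 3 Y \left(\left(Y^{2} + 0\right) + Y\right) = -6 + 3 Y \left(Y^{2} + Y\right) = -6 + 3 Y \left(Y + Y^{2}\right)$)
$\frac{1}{E{\left(h \right)}} = \frac{1}{-6 + 3 \left(- \frac{224}{3}\right)^{2} + 3 \left(- \frac{224}{3}\right)^{3}} = \frac{1}{-6 + 3 \cdot \frac{50176}{9} + 3 \left(- \frac{11239424}{27}\right)} = \frac{1}{-6 + \frac{50176}{3} - \frac{11239424}{9}} = \frac{1}{- \frac{11088950}{9}} = - \frac{9}{11088950}$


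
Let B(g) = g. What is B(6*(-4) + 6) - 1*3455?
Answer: -3473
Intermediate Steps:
B(6*(-4) + 6) - 1*3455 = (6*(-4) + 6) - 1*3455 = (-24 + 6) - 3455 = -18 - 3455 = -3473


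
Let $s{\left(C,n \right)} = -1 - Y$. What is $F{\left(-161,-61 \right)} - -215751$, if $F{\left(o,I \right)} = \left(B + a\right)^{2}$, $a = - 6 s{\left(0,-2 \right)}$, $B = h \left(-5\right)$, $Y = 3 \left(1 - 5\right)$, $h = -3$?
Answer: $218352$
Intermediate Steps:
$Y = -12$ ($Y = 3 \left(-4\right) = -12$)
$s{\left(C,n \right)} = 11$ ($s{\left(C,n \right)} = -1 - -12 = -1 + 12 = 11$)
$B = 15$ ($B = \left(-3\right) \left(-5\right) = 15$)
$a = -66$ ($a = \left(-6\right) 11 = -66$)
$F{\left(o,I \right)} = 2601$ ($F{\left(o,I \right)} = \left(15 - 66\right)^{2} = \left(-51\right)^{2} = 2601$)
$F{\left(-161,-61 \right)} - -215751 = 2601 - -215751 = 2601 + 215751 = 218352$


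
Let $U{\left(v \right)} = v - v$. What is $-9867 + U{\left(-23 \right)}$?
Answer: $-9867$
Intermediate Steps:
$U{\left(v \right)} = 0$
$-9867 + U{\left(-23 \right)} = -9867 + 0 = -9867$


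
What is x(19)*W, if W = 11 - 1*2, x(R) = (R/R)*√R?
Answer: 9*√19 ≈ 39.230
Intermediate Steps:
x(R) = √R (x(R) = 1*√R = √R)
W = 9 (W = 11 - 2 = 9)
x(19)*W = √19*9 = 9*√19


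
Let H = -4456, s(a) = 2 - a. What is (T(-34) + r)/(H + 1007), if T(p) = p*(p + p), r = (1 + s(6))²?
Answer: -2321/3449 ≈ -0.67295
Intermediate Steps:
r = 9 (r = (1 + (2 - 1*6))² = (1 + (2 - 6))² = (1 - 4)² = (-3)² = 9)
T(p) = 2*p² (T(p) = p*(2*p) = 2*p²)
(T(-34) + r)/(H + 1007) = (2*(-34)² + 9)/(-4456 + 1007) = (2*1156 + 9)/(-3449) = (2312 + 9)*(-1/3449) = 2321*(-1/3449) = -2321/3449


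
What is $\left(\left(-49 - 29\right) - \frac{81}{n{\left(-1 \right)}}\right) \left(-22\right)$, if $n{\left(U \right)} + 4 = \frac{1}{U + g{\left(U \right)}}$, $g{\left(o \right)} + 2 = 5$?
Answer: $\frac{8448}{7} \approx 1206.9$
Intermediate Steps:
$g{\left(o \right)} = 3$ ($g{\left(o \right)} = -2 + 5 = 3$)
$n{\left(U \right)} = -4 + \frac{1}{3 + U}$ ($n{\left(U \right)} = -4 + \frac{1}{U + 3} = -4 + \frac{1}{3 + U}$)
$\left(\left(-49 - 29\right) - \frac{81}{n{\left(-1 \right)}}\right) \left(-22\right) = \left(\left(-49 - 29\right) - \frac{81}{\frac{1}{3 - 1} \left(-11 - -4\right)}\right) \left(-22\right) = \left(-78 - \frac{81}{\frac{1}{2} \left(-11 + 4\right)}\right) \left(-22\right) = \left(-78 - \frac{81}{\frac{1}{2} \left(-7\right)}\right) \left(-22\right) = \left(-78 - \frac{81}{- \frac{7}{2}}\right) \left(-22\right) = \left(-78 - - \frac{162}{7}\right) \left(-22\right) = \left(-78 + \frac{162}{7}\right) \left(-22\right) = \left(- \frac{384}{7}\right) \left(-22\right) = \frac{8448}{7}$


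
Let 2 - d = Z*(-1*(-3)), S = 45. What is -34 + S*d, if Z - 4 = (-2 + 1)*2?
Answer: -214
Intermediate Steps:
Z = 2 (Z = 4 + (-2 + 1)*2 = 4 - 1*2 = 4 - 2 = 2)
d = -4 (d = 2 - 2*(-1*(-3)) = 2 - 2*3 = 2 - 1*6 = 2 - 6 = -4)
-34 + S*d = -34 + 45*(-4) = -34 - 180 = -214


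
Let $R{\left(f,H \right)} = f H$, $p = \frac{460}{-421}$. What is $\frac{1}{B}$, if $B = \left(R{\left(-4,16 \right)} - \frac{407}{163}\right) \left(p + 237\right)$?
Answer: $- \frac{68623}{1076496963} \approx -6.3747 \cdot 10^{-5}$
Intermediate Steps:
$p = - \frac{460}{421}$ ($p = 460 \left(- \frac{1}{421}\right) = - \frac{460}{421} \approx -1.0926$)
$R{\left(f,H \right)} = H f$
$B = - \frac{1076496963}{68623}$ ($B = \left(16 \left(-4\right) - \frac{407}{163}\right) \left(- \frac{460}{421} + 237\right) = \left(-64 - \frac{407}{163}\right) \frac{99317}{421} = \left(- \frac{10839}{163}\right) \frac{99317}{421} = - \frac{1076496963}{68623} \approx -15687.0$)
$\frac{1}{B} = \frac{1}{- \frac{1076496963}{68623}} = - \frac{68623}{1076496963}$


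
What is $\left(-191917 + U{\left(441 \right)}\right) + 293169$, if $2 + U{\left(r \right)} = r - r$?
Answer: $101250$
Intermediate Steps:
$U{\left(r \right)} = -2$ ($U{\left(r \right)} = -2 + \left(r - r\right) = -2 + 0 = -2$)
$\left(-191917 + U{\left(441 \right)}\right) + 293169 = \left(-191917 - 2\right) + 293169 = -191919 + 293169 = 101250$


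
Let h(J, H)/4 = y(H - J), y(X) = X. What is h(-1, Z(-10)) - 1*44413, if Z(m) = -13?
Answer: -44461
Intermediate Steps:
h(J, H) = -4*J + 4*H (h(J, H) = 4*(H - J) = -4*J + 4*H)
h(-1, Z(-10)) - 1*44413 = (-4*(-1) + 4*(-13)) - 1*44413 = (4 - 52) - 44413 = -48 - 44413 = -44461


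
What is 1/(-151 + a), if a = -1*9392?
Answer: -1/9543 ≈ -0.00010479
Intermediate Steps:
a = -9392
1/(-151 + a) = 1/(-151 - 9392) = 1/(-9543) = -1/9543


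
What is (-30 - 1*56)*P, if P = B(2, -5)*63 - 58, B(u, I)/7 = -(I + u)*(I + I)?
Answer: 1142768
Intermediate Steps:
B(u, I) = -14*I*(I + u) (B(u, I) = 7*(-(I + u)*(I + I)) = 7*(-(I + u)*2*I) = 7*(-2*I*(I + u)) = -14*I*(I + u))
P = -13288 (P = -14*(-5)*(-5 + 2)*63 - 58 = -14*(-5)*(-3)*63 - 58 = -210*63 - 58 = -13230 - 58 = -13288)
(-30 - 1*56)*P = (-30 - 1*56)*(-13288) = (-30 - 56)*(-13288) = -86*(-13288) = 1142768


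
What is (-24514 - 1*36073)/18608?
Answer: -60587/18608 ≈ -3.2560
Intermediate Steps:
(-24514 - 1*36073)/18608 = (-24514 - 36073)*(1/18608) = -60587*1/18608 = -60587/18608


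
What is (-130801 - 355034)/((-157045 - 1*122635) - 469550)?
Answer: 97167/149846 ≈ 0.64845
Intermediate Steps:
(-130801 - 355034)/((-157045 - 1*122635) - 469550) = -485835/((-157045 - 122635) - 469550) = -485835/(-279680 - 469550) = -485835/(-749230) = -485835*(-1/749230) = 97167/149846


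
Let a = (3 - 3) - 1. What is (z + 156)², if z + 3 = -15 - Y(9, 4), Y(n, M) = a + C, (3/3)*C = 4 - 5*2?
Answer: 21025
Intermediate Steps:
C = -6 (C = 4 - 5*2 = 4 - 10 = -6)
a = -1 (a = 0 - 1 = -1)
Y(n, M) = -7 (Y(n, M) = -1 - 6 = -7)
z = -11 (z = -3 + (-15 - 1*(-7)) = -3 + (-15 + 7) = -3 - 8 = -11)
(z + 156)² = (-11 + 156)² = 145² = 21025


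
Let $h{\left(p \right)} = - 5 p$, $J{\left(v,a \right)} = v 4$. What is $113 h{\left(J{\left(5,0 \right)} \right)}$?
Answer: $-11300$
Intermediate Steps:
$J{\left(v,a \right)} = 4 v$
$113 h{\left(J{\left(5,0 \right)} \right)} = 113 \left(- 5 \cdot 4 \cdot 5\right) = 113 \left(\left(-5\right) 20\right) = 113 \left(-100\right) = -11300$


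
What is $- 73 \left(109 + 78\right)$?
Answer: $-13651$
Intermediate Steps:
$- 73 \left(109 + 78\right) = \left(-73\right) 187 = -13651$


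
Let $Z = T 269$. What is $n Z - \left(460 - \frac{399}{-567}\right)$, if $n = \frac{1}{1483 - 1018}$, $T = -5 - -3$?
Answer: $- \frac{1932887}{4185} \approx -461.86$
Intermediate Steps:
$T = -2$ ($T = -5 + 3 = -2$)
$n = \frac{1}{465} \approx 0.0021505$
$Z = -538$ ($Z = \left(-2\right) 269 = -538$)
$n Z - \left(460 - \frac{399}{-567}\right) = \frac{1}{465} \left(-538\right) - \left(460 - \frac{399}{-567}\right) = - \frac{538}{465} - \left(460 - - \frac{19}{27}\right) = - \frac{538}{465} - \frac{12439}{27} = - \frac{1932887}{4185}$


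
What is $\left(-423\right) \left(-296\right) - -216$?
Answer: $125424$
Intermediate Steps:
$\left(-423\right) \left(-296\right) - -216 = 125208 + 216 = 125424$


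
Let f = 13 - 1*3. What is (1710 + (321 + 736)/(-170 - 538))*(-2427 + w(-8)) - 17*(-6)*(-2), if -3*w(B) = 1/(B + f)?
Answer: -17616606341/4248 ≈ -4.1470e+6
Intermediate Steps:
f = 10 (f = 13 - 3 = 10)
w(B) = -1/(3*(10 + B)) (w(B) = -1/(3*(B + 10)) = -1/(3*(10 + B)))
(1710 + (321 + 736)/(-170 - 538))*(-2427 + w(-8)) - 17*(-6)*(-2) = (1710 + (321 + 736)/(-170 - 538))*(-2427 - 1/(30 + 3*(-8))) - 17*(-6)*(-2) = (1710 + 1057/(-708))*(-2427 - 1/(30 - 24)) - (-102)*(-2) = (1710 + 1057*(-1/708))*(-2427 - 1/6) - 1*204 = (1710 - 1057/708)*(-2427 - 1*⅙) - 204 = 1209623*(-2427 - ⅙)/708 - 204 = (1209623/708)*(-14563/6) - 204 = -17615739749/4248 - 204 = -17616606341/4248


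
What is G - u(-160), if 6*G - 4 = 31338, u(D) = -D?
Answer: 15191/3 ≈ 5063.7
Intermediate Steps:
G = 15671/3 (G = 2/3 + (1/6)*31338 = 2/3 + 5223 = 15671/3 ≈ 5223.7)
G - u(-160) = 15671/3 - (-1)*(-160) = 15671/3 - 1*160 = 15671/3 - 160 = 15191/3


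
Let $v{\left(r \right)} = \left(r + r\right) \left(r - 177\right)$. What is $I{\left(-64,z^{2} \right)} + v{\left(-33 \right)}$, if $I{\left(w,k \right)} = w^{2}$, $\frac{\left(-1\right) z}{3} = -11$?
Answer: $17956$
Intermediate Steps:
$z = 33$ ($z = \left(-3\right) \left(-11\right) = 33$)
$v{\left(r \right)} = 2 r \left(-177 + r\right)$
$I{\left(-64,z^{2} \right)} + v{\left(-33 \right)} = \left(-64\right)^{2} + 2 \left(-33\right) \left(-177 - 33\right) = 4096 + 2 \left(-33\right) \left(-210\right) = 4096 + 13860 = 17956$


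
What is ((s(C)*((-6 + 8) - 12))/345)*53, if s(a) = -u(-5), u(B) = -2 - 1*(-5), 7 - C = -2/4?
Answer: 106/23 ≈ 4.6087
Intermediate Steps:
C = 15/2 (C = 7 - (-2)/4 = 7 - 1*(-1/2) = 7 + 1/2 = 15/2 ≈ 7.5000)
u(B) = 3 (u(B) = -2 + 5 = 3)
s(a) = -3 (s(a) = -1*3 = -3)
((s(C)*((-6 + 8) - 12))/345)*53 = (-3*((-6 + 8) - 12)/345)*53 = (-3*(2 - 12)*(1/345))*53 = (-3*(-10)*(1/345))*53 = (30*(1/345))*53 = (2/23)*53 = 106/23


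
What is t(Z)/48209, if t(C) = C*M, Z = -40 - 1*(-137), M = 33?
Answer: 33/497 ≈ 0.066398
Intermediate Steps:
Z = 97 (Z = -40 + 137 = 97)
t(C) = 33*C (t(C) = C*33 = 33*C)
t(Z)/48209 = (33*97)/48209 = 3201*(1/48209) = 33/497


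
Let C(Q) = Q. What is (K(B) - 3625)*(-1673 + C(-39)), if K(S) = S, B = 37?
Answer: 6142656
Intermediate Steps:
(K(B) - 3625)*(-1673 + C(-39)) = (37 - 3625)*(-1673 - 39) = -3588*(-1712) = 6142656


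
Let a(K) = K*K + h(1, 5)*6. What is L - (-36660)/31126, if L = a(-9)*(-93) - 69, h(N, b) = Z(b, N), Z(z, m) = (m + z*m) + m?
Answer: -179080674/15563 ≈ -11507.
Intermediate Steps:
Z(z, m) = 2*m + m*z (Z(z, m) = (m + m*z) + m = 2*m + m*z)
h(N, b) = N*(2 + b)
a(K) = 42 + K² (a(K) = K*K + (1*(2 + 5))*6 = K² + (1*7)*6 = K² + 7*6 = K² + 42 = 42 + K²)
L = -11508 (L = (42 + (-9)²)*(-93) - 69 = (42 + 81)*(-93) - 69 = 123*(-93) - 69 = -11439 - 69 = -11508)
L - (-36660)/31126 = -11508 - (-36660)/31126 = -11508 - 1*(-18330/15563) = -11508 + 18330/15563 = -179080674/15563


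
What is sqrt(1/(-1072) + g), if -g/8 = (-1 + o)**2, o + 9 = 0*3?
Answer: 3*I*sqrt(6384363)/268 ≈ 28.284*I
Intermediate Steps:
o = -9 (o = -9 + 0*3 = -9 + 0 = -9)
g = -800 (g = -8*(-1 - 9)**2 = -8*(-10)**2 = -8*100 = -800)
sqrt(1/(-1072) + g) = sqrt(1/(-1072) - 800) = sqrt(-1/1072 - 800) = sqrt(-857601/1072) = 3*I*sqrt(6384363)/268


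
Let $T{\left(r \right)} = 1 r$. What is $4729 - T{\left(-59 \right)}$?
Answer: $4788$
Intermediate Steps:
$T{\left(r \right)} = r$
$4729 - T{\left(-59 \right)} = 4729 - -59 = 4729 + 59 = 4788$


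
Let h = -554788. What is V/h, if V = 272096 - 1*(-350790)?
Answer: -311443/277394 ≈ -1.1227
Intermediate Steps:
V = 622886 (V = 272096 + 350790 = 622886)
V/h = 622886/(-554788) = 622886*(-1/554788) = -311443/277394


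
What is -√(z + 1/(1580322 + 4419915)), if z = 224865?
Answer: -√99947895416005462/666693 ≈ -474.20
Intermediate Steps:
-√(z + 1/(1580322 + 4419915)) = -√(224865 + 1/(1580322 + 4419915)) = -√(224865 + 1/6000237) = -√(1349243293006/6000237) = -√99947895416005462/666693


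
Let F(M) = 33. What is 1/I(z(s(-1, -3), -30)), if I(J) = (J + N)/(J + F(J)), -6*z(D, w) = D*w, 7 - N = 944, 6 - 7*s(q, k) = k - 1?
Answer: -281/6509 ≈ -0.043171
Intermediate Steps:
s(q, k) = 1 - k/7 (s(q, k) = 6/7 - (k - 1)/7 = 6/7 - (-1 + k)/7 = 6/7 + (⅐ - k/7) = 1 - k/7)
N = -937 (N = 7 - 1*944 = 7 - 944 = -937)
z(D, w) = -D*w/6
I(J) = (-937 + J)/(33 + J) (I(J) = (J - 937)/(J + 33) = (-937 + J)/(33 + J))
1/I(z(s(-1, -3), -30)) = 1/((-937 - ⅙*(1 - ⅐*(-3))*(-30))/(33 - ⅙*(1 - ⅐*(-3))*(-30))) = 1/((-937 - ⅙*(1 + 3/7)*(-30))/(33 - ⅙*(1 + 3/7)*(-30))) = 1/((-937 - ⅙*10/7*(-30))/(33 - ⅙*10/7*(-30))) = 1/((-937 + 50/7)/(33 + 50/7)) = 1/(-6509/7/(281/7)) = 1/((7/281)*(-6509/7)) = 1/(-6509/281) = -281/6509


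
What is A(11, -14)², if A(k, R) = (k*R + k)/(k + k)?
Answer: 169/4 ≈ 42.250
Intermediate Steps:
A(k, R) = (k + R*k)/(2*k) (A(k, R) = (R*k + k)/((2*k)) = (k + R*k)*(1/(2*k)) = (k + R*k)/(2*k))
A(11, -14)² = (½ + (½)*(-14))² = (½ - 7)² = (-13/2)² = 169/4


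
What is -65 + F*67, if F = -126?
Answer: -8507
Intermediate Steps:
-65 + F*67 = -65 - 126*67 = -65 - 8442 = -8507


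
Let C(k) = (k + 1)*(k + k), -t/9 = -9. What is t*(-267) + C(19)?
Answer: -20867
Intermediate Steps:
t = 81 (t = -9*(-9) = 81)
C(k) = 2*k*(1 + k) (C(k) = (1 + k)*(2*k) = 2*k*(1 + k))
t*(-267) + C(19) = 81*(-267) + 2*19*(1 + 19) = -21627 + 2*19*20 = -21627 + 760 = -20867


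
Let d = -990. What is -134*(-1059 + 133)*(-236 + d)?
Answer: -152126984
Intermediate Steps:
-134*(-1059 + 133)*(-236 + d) = -134*(-1059 + 133)*(-236 - 990) = -(-124084)*(-1226) = -134*1135276 = -152126984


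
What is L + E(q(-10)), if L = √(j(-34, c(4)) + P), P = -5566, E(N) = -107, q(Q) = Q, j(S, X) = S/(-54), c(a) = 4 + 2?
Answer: -107 + I*√450795/9 ≈ -107.0 + 74.601*I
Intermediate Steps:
c(a) = 6
j(S, X) = -S/54 (j(S, X) = S*(-1/54) = -S/54)
L = I*√450795/9 (L = √(-1/54*(-34) - 5566) = √(17/27 - 5566) = √(-150265/27) = I*√450795/9 ≈ 74.601*I)
L + E(q(-10)) = I*√450795/9 - 107 = -107 + I*√450795/9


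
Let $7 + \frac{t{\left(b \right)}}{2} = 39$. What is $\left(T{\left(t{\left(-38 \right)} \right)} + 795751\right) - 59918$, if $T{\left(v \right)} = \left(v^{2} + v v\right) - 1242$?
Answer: $742783$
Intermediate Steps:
$t{\left(b \right)} = 64$ ($t{\left(b \right)} = -14 + 2 \cdot 39 = -14 + 78 = 64$)
$T{\left(v \right)} = -1242 + 2 v^{2}$ ($T{\left(v \right)} = \left(v^{2} + v^{2}\right) - 1242 = 2 v^{2} - 1242 = -1242 + 2 v^{2}$)
$\left(T{\left(t{\left(-38 \right)} \right)} + 795751\right) - 59918 = \left(\left(-1242 + 2 \cdot 64^{2}\right) + 795751\right) - 59918 = \left(\left(-1242 + 2 \cdot 4096\right) + 795751\right) - 59918 = \left(\left(-1242 + 8192\right) + 795751\right) - 59918 = \left(6950 + 795751\right) - 59918 = 802701 - 59918 = 742783$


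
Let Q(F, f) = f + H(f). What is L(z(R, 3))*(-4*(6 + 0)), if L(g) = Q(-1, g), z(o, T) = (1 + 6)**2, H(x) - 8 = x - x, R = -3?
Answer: -1368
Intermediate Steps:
H(x) = 8 (H(x) = 8 + (x - x) = 8 + 0 = 8)
Q(F, f) = 8 + f (Q(F, f) = f + 8 = 8 + f)
z(o, T) = 49 (z(o, T) = 7**2 = 49)
L(g) = 8 + g
L(z(R, 3))*(-4*(6 + 0)) = (8 + 49)*(-4*(6 + 0)) = 57*(-4*6) = 57*(-24) = -1368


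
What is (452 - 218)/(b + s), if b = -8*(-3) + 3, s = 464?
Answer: 234/491 ≈ 0.47658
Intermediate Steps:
b = 27 (b = 24 + 3 = 27)
(452 - 218)/(b + s) = (452 - 218)/(27 + 464) = 234/491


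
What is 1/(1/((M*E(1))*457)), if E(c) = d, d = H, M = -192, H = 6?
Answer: -526464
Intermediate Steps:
d = 6
E(c) = 6
1/(1/((M*E(1))*457)) = 1/(1/(-192*6*457)) = 1/((1/457)/(-1152)) = 1/(-1/1152*1/457) = 1/(-1/526464) = -526464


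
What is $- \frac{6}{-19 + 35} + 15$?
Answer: $\frac{117}{8} \approx 14.625$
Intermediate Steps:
$- \frac{6}{-19 + 35} + 15 = - \frac{6}{16} + 15 = \left(-6\right) \frac{1}{16} + 15 = - \frac{3}{8} + 15 = \frac{117}{8}$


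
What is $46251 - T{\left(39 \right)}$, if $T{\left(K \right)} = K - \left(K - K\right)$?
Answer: $46212$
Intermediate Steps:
$T{\left(K \right)} = K$ ($T{\left(K \right)} = K - 0 = K + 0 = K$)
$46251 - T{\left(39 \right)} = 46251 - 39 = 46212$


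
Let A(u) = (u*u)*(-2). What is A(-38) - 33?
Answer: -2921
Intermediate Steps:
A(u) = -2*u² (A(u) = u²*(-2) = -2*u²)
A(-38) - 33 = -2*(-38)² - 33 = -2*1444 - 33 = -2888 - 33 = -2921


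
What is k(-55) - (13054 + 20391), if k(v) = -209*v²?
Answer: -665670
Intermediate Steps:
k(-55) - (13054 + 20391) = -209*(-55)² - (13054 + 20391) = -209*3025 - 1*33445 = -632225 - 33445 = -665670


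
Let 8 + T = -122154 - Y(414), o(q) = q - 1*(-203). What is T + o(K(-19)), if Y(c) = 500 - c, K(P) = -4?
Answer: -122049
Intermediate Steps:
o(q) = 203 + q (o(q) = q + 203 = 203 + q)
T = -122248 (T = -8 + (-122154 - (500 - 1*414)) = -8 + (-122154 - (500 - 414)) = -8 + (-122154 - 1*86) = -8 + (-122154 - 86) = -8 - 122240 = -122248)
T + o(K(-19)) = -122248 + (203 - 4) = -122248 + 199 = -122049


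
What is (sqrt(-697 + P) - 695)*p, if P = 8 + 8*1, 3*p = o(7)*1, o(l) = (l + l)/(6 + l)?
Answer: -9730/39 + 14*I*sqrt(681)/39 ≈ -249.49 + 9.3678*I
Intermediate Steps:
o(l) = 2*l/(6 + l) (o(l) = (2*l)/(6 + l) = 2*l/(6 + l))
p = 14/39 (p = ((2*7/(6 + 7))*1)/3 = ((2*7/13)*1)/3 = ((2*7*(1/13))*1)/3 = ((14/13)*1)/3 = (1/3)*(14/13) = 14/39 ≈ 0.35897)
P = 16 (P = 8 + 8 = 16)
(sqrt(-697 + P) - 695)*p = (sqrt(-697 + 16) - 695)*(14/39) = (sqrt(-681) - 695)*(14/39) = (I*sqrt(681) - 695)*(14/39) = (-695 + I*sqrt(681))*(14/39) = -9730/39 + 14*I*sqrt(681)/39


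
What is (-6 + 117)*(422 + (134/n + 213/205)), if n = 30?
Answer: 9727892/205 ≈ 47453.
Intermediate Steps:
(-6 + 117)*(422 + (134/n + 213/205)) = (-6 + 117)*(422 + (134/30 + 213/205)) = 111*(422 + (134*(1/30) + 213*(1/205))) = 111*(422 + (67/15 + 213/205)) = 111*(422 + 3386/615) = 111*(262916/615) = 9727892/205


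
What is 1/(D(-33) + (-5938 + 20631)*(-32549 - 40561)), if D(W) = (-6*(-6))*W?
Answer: -1/1074206418 ≈ -9.3092e-10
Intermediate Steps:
D(W) = 36*W
1/(D(-33) + (-5938 + 20631)*(-32549 - 40561)) = 1/(36*(-33) + (-5938 + 20631)*(-32549 - 40561)) = 1/(-1188 + 14693*(-73110)) = 1/(-1188 - 1074205230) = 1/(-1074206418) = -1/1074206418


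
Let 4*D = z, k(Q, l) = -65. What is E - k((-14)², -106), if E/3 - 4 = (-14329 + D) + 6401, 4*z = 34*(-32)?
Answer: -23911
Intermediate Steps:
z = -272 (z = (34*(-32))/4 = (¼)*(-1088) = -272)
D = -68 (D = (¼)*(-272) = -68)
E = -23976 (E = 12 + 3*((-14329 - 68) + 6401) = 12 + 3*(-14397 + 6401) = 12 + 3*(-7996) = 12 - 23988 = -23976)
E - k((-14)², -106) = -23976 - 1*(-65) = -23976 + 65 = -23911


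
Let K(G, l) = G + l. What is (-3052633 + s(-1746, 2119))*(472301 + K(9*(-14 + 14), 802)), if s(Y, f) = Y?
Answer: -1445035868037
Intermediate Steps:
(-3052633 + s(-1746, 2119))*(472301 + K(9*(-14 + 14), 802)) = (-3052633 - 1746)*(472301 + (9*(-14 + 14) + 802)) = -3054379*(472301 + (9*0 + 802)) = -3054379*(472301 + (0 + 802)) = -3054379*(472301 + 802) = -3054379*473103 = -1445035868037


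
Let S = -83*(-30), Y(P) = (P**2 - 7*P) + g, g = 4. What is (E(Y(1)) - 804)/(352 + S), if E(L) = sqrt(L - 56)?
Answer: -402/1421 + I*sqrt(58)/2842 ≈ -0.2829 + 0.0026797*I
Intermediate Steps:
Y(P) = 4 + P**2 - 7*P (Y(P) = (P**2 - 7*P) + 4 = 4 + P**2 - 7*P)
E(L) = sqrt(-56 + L)
S = 2490
(E(Y(1)) - 804)/(352 + S) = (sqrt(-56 + (4 + 1**2 - 7*1)) - 804)/(352 + 2490) = (sqrt(-56 + (4 + 1 - 7)) - 804)/2842 = (sqrt(-56 - 2) - 804)*(1/2842) = (sqrt(-58) - 804)*(1/2842) = (I*sqrt(58) - 804)*(1/2842) = (-804 + I*sqrt(58))*(1/2842) = -402/1421 + I*sqrt(58)/2842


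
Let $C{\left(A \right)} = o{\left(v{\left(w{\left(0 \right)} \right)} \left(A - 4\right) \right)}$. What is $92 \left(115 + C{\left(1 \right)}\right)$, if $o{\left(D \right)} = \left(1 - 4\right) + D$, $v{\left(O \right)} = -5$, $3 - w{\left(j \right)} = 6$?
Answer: $11684$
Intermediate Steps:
$w{\left(j \right)} = -3$ ($w{\left(j \right)} = 3 - 6 = -3$)
$o{\left(D \right)} = -3 + D$
$C{\left(A \right)} = 17 - 5 A$ ($C{\left(A \right)} = -3 - 5 \left(A - 4\right) = -3 - 5 \left(-4 + A\right) = -3 - \left(-20 + 5 A\right) = 17 - 5 A$)
$92 \left(115 + C{\left(1 \right)}\right) = 92 \left(115 + \left(17 - 5\right)\right) = 92 \left(115 + 12\right) = 92 \cdot 127 = 11684$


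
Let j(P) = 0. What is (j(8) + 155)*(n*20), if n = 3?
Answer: 9300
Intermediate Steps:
(j(8) + 155)*(n*20) = (0 + 155)*(3*20) = 155*60 = 9300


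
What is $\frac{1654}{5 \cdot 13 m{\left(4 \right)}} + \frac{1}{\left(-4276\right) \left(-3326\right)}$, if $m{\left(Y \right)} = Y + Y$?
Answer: $\frac{2940393603}{924428440} \approx 3.1808$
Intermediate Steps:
$m{\left(Y \right)} = 2 Y$
$\frac{1654}{5 \cdot 13 m{\left(4 \right)}} + \frac{1}{\left(-4276\right) \left(-3326\right)} = \frac{1654}{5 \cdot 13 \cdot 2 \cdot 4} + \frac{1}{\left(-4276\right) \left(-3326\right)} = \frac{1654}{65 \cdot 8} - - \frac{1}{14221976} = \frac{1654}{520} + \frac{1}{14221976} = 1654 \cdot \frac{1}{520} + \frac{1}{14221976} = \frac{827}{260} + \frac{1}{14221976} = \frac{2940393603}{924428440}$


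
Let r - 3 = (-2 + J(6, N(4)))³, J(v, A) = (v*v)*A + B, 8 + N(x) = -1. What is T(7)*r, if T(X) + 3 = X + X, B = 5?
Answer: -363837738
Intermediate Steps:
N(x) = -9 (N(x) = -8 - 1 = -9)
J(v, A) = 5 + A*v² (J(v, A) = (v*v)*A + 5 = v²*A + 5 = A*v² + 5 = 5 + A*v²)
T(X) = -3 + 2*X (T(X) = -3 + (X + X) = -3 + 2*X)
r = -33076158 (r = 3 + (-2 + (5 - 9*6²))³ = 3 + (-2 + (5 - 9*36))³ = 3 + (-2 + (5 - 324))³ = 3 + (-2 - 319)³ = 3 + (-321)³ = 3 - 33076161 = -33076158)
T(7)*r = (-3 + 2*7)*(-33076158) = (-3 + 14)*(-33076158) = 11*(-33076158) = -363837738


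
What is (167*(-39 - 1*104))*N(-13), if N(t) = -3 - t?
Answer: -238810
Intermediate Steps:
(167*(-39 - 1*104))*N(-13) = (167*(-39 - 1*104))*(-3 - 1*(-13)) = (167*(-39 - 104))*(-3 + 13) = (167*(-143))*10 = -23881*10 = -238810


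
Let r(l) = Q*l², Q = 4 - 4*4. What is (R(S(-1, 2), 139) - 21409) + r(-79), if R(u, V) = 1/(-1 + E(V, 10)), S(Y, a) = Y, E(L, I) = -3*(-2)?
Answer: -481504/5 ≈ -96301.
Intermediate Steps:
E(L, I) = 6
Q = -12 (Q = 4 - 16 = -12)
R(u, V) = ⅕ (R(u, V) = 1/(-1 + 6) = 1/5 = ⅕)
r(l) = -12*l²
(R(S(-1, 2), 139) - 21409) + r(-79) = (⅕ - 21409) - 12*(-79)² = -107044/5 - 12*6241 = -107044/5 - 74892 = -481504/5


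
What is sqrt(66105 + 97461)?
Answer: 3*sqrt(18174) ≈ 404.43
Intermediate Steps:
sqrt(66105 + 97461) = sqrt(163566) = 3*sqrt(18174)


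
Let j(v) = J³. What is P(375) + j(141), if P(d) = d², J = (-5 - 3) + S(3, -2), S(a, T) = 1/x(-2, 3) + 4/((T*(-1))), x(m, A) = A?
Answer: 3791962/27 ≈ 1.4044e+5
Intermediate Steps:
S(a, T) = ⅓ - 4/T (S(a, T) = 1/3 + 4/((T*(-1))) = 1*(⅓) + 4/((-T)) = ⅓ + 4*(-1/T) = ⅓ - 4/T)
J = -17/3 (J = (-5 - 3) + (⅓)*(-12 - 2)/(-2) = -8 + (⅓)*(-½)*(-14) = -8 + 7/3 = -17/3 ≈ -5.6667)
j(v) = -4913/27 (j(v) = (-17/3)³ = -4913/27)
P(375) + j(141) = 375² - 4913/27 = 140625 - 4913/27 = 3791962/27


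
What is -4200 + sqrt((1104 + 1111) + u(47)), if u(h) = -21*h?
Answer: -4200 + 2*sqrt(307) ≈ -4165.0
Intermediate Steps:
-4200 + sqrt((1104 + 1111) + u(47)) = -4200 + sqrt((1104 + 1111) - 21*47) = -4200 + sqrt(2215 - 987) = -4200 + sqrt(1228) = -4200 + 2*sqrt(307)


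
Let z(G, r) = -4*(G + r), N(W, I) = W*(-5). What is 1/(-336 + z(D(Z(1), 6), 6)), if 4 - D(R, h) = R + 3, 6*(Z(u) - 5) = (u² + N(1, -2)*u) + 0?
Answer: -3/1040 ≈ -0.0028846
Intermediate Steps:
N(W, I) = -5*W
Z(u) = 5 - 5*u/6 + u²/6 (Z(u) = 5 + ((u² + (-5*1)*u) + 0)/6 = 5 + ((u² - 5*u) + 0)/6 = 5 + (u² - 5*u)/6 = 5 + (-5*u/6 + u²/6) = 5 - 5*u/6 + u²/6)
D(R, h) = 1 - R (D(R, h) = 4 - (R + 3) = 4 - (3 + R) = 4 + (-3 - R) = 1 - R)
z(G, r) = -4*G - 4*r
1/(-336 + z(D(Z(1), 6), 6)) = 1/(-336 + (-4*(1 - (5 - ⅚*1 + (⅙)*1²)) - 4*6)) = 1/(-336 + (-4*(1 - (5 - ⅚ + (⅙)*1)) - 24)) = 1/(-336 + (-4*(1 - (5 - ⅚ + ⅙)) - 24)) = 1/(-336 + (-4*(1 - 1*13/3) - 24)) = 1/(-336 + (-4*(1 - 13/3) - 24)) = 1/(-336 + (-4*(-10/3) - 24)) = 1/(-336 + (40/3 - 24)) = 1/(-336 - 32/3) = 1/(-1040/3) = -3/1040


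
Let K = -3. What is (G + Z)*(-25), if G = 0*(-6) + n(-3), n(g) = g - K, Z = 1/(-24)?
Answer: 25/24 ≈ 1.0417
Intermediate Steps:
Z = -1/24 ≈ -0.041667
n(g) = 3 + g (n(g) = g - 1*(-3) = g + 3 = 3 + g)
G = 0 (G = 0*(-6) + (3 - 3) = 0 + 0 = 0)
(G + Z)*(-25) = (0 - 1/24)*(-25) = -1/24*(-25) = 25/24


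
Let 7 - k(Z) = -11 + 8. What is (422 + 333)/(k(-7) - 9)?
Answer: 755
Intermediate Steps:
k(Z) = 10 (k(Z) = 7 - (-11 + 8) = 7 - 1*(-3) = 7 + 3 = 10)
(422 + 333)/(k(-7) - 9) = (422 + 333)/(10 - 9) = 755/1 = 755*1 = 755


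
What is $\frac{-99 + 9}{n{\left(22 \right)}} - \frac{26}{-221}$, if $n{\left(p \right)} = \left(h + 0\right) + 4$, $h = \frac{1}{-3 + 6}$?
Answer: $- \frac{4564}{221} \approx -20.652$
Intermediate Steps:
$h = \frac{1}{3} \approx 0.33333$
$n{\left(p \right)} = \frac{13}{3}$ ($n{\left(p \right)} = \left(\frac{1}{3} + 0\right) + 4 = \frac{1}{3} + 4 = \frac{13}{3}$)
$\frac{-99 + 9}{n{\left(22 \right)}} - \frac{26}{-221} = \frac{-99 + 9}{\frac{13}{3}} - \frac{26}{-221} = \left(-90\right) \frac{3}{13} - - \frac{2}{17} = - \frac{270}{13} + \frac{2}{17} = - \frac{4564}{221}$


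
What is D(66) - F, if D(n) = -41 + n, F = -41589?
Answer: 41614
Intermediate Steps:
D(66) - F = (-41 + 66) - 1*(-41589) = 25 + 41589 = 41614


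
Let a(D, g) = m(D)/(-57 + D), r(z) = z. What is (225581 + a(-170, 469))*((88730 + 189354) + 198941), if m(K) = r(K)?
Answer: 24427046365425/227 ≈ 1.0761e+11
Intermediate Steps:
m(K) = K
a(D, g) = D/(-57 + D)
(225581 + a(-170, 469))*((88730 + 189354) + 198941) = (225581 - 170/(-57 - 170))*((88730 + 189354) + 198941) = (225581 - 170/(-227))*(278084 + 198941) = (225581 - 170*(-1/227))*477025 = (225581 + 170/227)*477025 = (51207057/227)*477025 = 24427046365425/227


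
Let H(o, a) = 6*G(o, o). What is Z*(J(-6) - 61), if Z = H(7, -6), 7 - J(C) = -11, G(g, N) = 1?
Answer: -258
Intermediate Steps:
J(C) = 18 (J(C) = 7 - 1*(-11) = 7 + 11 = 18)
H(o, a) = 6 (H(o, a) = 6*1 = 6)
Z = 6
Z*(J(-6) - 61) = 6*(18 - 61) = 6*(-43) = -258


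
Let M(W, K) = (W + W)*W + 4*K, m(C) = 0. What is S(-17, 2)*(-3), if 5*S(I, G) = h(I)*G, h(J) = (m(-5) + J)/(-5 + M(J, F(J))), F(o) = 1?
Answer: 102/2885 ≈ 0.035355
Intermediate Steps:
M(W, K) = 2*W² + 4*K (M(W, K) = (2*W)*W + 4*K = 2*W² + 4*K)
h(J) = J/(-1 + 2*J²) (h(J) = (0 + J)/(-5 + (2*J² + 4*1)) = J/(-5 + (2*J² + 4)) = J/(-5 + (4 + 2*J²)) = J/(-1 + 2*J²))
S(I, G) = G*I/(5*(-1 + 2*I²)) (S(I, G) = ((I/(-1 + 2*I²))*G)/5 = (G*I/(-1 + 2*I²))/5 = G*I/(5*(-1 + 2*I²)))
S(-17, 2)*(-3) = ((⅕)*2*(-17)/(-1 + 2*(-17)²))*(-3) = ((⅕)*2*(-17)/(-1 + 2*289))*(-3) = ((⅕)*2*(-17)/(-1 + 578))*(-3) = ((⅕)*2*(-17)/577)*(-3) = ((⅕)*2*(-17)*(1/577))*(-3) = -34/2885*(-3) = 102/2885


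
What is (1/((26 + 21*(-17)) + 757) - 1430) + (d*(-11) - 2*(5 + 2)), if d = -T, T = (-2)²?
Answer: -596399/426 ≈ -1400.0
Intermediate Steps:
T = 4
d = -4 (d = -1*4 = -4)
(1/((26 + 21*(-17)) + 757) - 1430) + (d*(-11) - 2*(5 + 2)) = (1/((26 + 21*(-17)) + 757) - 1430) + (-4*(-11) - 2*(5 + 2)) = (1/((26 - 357) + 757) - 1430) + (44 - 2*7) = (1/(-331 + 757) - 1430) + (44 - 14) = (1/426 - 1430) + 30 = -609179/426 + 30 = -596399/426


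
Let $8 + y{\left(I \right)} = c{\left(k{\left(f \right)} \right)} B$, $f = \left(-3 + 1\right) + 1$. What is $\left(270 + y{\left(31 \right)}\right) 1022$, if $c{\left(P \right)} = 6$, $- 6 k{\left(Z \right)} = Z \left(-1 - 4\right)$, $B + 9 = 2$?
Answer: $224840$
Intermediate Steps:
$B = -7$ ($B = -9 + 2 = -7$)
$f = -1$ ($f = -2 + 1 = -1$)
$k{\left(Z \right)} = \frac{5 Z}{6}$ ($k{\left(Z \right)} = - \frac{Z \left(-1 - 4\right)}{6} = - \frac{Z \left(-5\right)}{6} = - \frac{\left(-5\right) Z}{6} = \frac{5 Z}{6}$)
$y{\left(I \right)} = -50$ ($y{\left(I \right)} = -8 + 6 \left(-7\right) = -8 - 42 = -50$)
$\left(270 + y{\left(31 \right)}\right) 1022 = \left(270 - 50\right) 1022 = 220 \cdot 1022 = 224840$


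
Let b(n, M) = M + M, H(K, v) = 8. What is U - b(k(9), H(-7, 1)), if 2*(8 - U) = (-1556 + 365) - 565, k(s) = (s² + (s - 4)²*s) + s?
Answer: 870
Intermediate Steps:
k(s) = s + s² + s*(-4 + s)² (k(s) = (s² + (-4 + s)²*s) + s = (s² + s*(-4 + s)²) + s = s + s² + s*(-4 + s)²)
b(n, M) = 2*M
U = 886 (U = 8 - ((-1556 + 365) - 565)/2 = 8 - (-1191 - 565)/2 = 8 - ½*(-1756) = 8 + 878 = 886)
U - b(k(9), H(-7, 1)) = 886 - 2*8 = 886 - 1*16 = 886 - 16 = 870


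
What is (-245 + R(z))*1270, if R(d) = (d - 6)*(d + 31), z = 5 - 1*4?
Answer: -514350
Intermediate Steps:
z = 1 (z = 5 - 4 = 1)
R(d) = (-6 + d)*(31 + d)
(-245 + R(z))*1270 = (-245 + (-186 + 1**2 + 25*1))*1270 = (-245 + (-186 + 1 + 25))*1270 = (-245 - 160)*1270 = -405*1270 = -514350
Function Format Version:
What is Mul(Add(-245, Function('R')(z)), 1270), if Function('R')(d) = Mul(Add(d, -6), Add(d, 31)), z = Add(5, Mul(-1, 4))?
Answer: -514350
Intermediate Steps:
z = 1 (z = Add(5, -4) = 1)
Function('R')(d) = Mul(Add(-6, d), Add(31, d))
Mul(Add(-245, Function('R')(z)), 1270) = Mul(Add(-245, Add(-186, Pow(1, 2), Mul(25, 1))), 1270) = Mul(Add(-245, Add(-186, 1, 25)), 1270) = Mul(Add(-245, -160), 1270) = Mul(-405, 1270) = -514350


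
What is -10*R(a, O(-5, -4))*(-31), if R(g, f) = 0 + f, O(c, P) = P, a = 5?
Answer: -1240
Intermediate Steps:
R(g, f) = f
-10*R(a, O(-5, -4))*(-31) = -10*(-4)*(-31) = 40*(-31) = -1240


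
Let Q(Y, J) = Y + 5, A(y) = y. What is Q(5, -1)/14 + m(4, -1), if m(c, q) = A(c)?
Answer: 33/7 ≈ 4.7143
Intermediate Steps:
m(c, q) = c
Q(Y, J) = 5 + Y
Q(5, -1)/14 + m(4, -1) = (5 + 5)/14 + 4 = 10*(1/14) + 4 = 5/7 + 4 = 33/7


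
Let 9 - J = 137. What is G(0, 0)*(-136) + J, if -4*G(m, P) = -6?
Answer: -332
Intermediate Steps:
J = -128 (J = 9 - 1*137 = 9 - 137 = -128)
G(m, P) = 3/2 (G(m, P) = -¼*(-6) = 3/2)
G(0, 0)*(-136) + J = (3/2)*(-136) - 128 = -204 - 128 = -332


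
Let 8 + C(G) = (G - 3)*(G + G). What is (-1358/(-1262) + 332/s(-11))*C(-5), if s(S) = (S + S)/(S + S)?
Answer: 15132312/631 ≈ 23981.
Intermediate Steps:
C(G) = -8 + 2*G*(-3 + G) (C(G) = -8 + (G - 3)*(G + G) = -8 + (-3 + G)*(2*G) = -8 + 2*G*(-3 + G))
s(S) = 1 (s(S) = (2*S)/((2*S)) = (2*S)*(1/(2*S)) = 1)
(-1358/(-1262) + 332/s(-11))*C(-5) = (-1358/(-1262) + 332/1)*(-8 - 6*(-5) + 2*(-5)²) = (-1358*(-1/1262) + 332*1)*(-8 + 30 + 2*25) = (679/631 + 332)*(-8 + 30 + 50) = (210171/631)*72 = 15132312/631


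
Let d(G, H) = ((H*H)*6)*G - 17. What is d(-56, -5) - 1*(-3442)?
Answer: -4975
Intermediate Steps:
d(G, H) = -17 + 6*G*H**2 (d(G, H) = (H**2*6)*G - 17 = (6*H**2)*G - 17 = 6*G*H**2 - 17 = -17 + 6*G*H**2)
d(-56, -5) - 1*(-3442) = (-17 + 6*(-56)*(-5)**2) - 1*(-3442) = (-17 + 6*(-56)*25) + 3442 = (-17 - 8400) + 3442 = -8417 + 3442 = -4975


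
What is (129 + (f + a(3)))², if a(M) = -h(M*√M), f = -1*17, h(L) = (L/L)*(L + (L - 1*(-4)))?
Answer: 11772 - 1296*√3 ≈ 9527.3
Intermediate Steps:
h(L) = 4 + 2*L (h(L) = 1*(L + (L + 4)) = 1*(L + (4 + L)) = 1*(4 + 2*L) = 4 + 2*L)
f = -17
a(M) = -4 - 2*M^(3/2) (a(M) = -(4 + 2*(M*√M)) = -(4 + 2*M^(3/2)) = -4 - 2*M^(3/2))
(129 + (f + a(3)))² = (129 + (-17 + (-4 - 6*√3)))² = (129 + (-21 - 6*√3))² = (108 - 6*√3)²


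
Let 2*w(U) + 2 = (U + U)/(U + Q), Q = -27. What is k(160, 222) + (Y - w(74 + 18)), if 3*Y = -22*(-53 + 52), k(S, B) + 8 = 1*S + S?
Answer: 62189/195 ≈ 318.92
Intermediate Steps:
k(S, B) = -8 + 2*S (k(S, B) = -8 + (1*S + S) = -8 + (S + S) = -8 + 2*S)
Y = 22/3 (Y = (-22*(-53 + 52))/3 = (-22*(-1))/3 = (⅓)*22 = 22/3 ≈ 7.3333)
w(U) = -1 + U/(-27 + U) (w(U) = -1 + ((U + U)/(U - 27))/2 = -1 + ((2*U)/(-27 + U))/2 = -1 + (2*U/(-27 + U))/2 = -1 + U/(-27 + U))
k(160, 222) + (Y - w(74 + 18)) = (-8 + 2*160) + (22/3 - 27/(-27 + (74 + 18))) = (-8 + 320) + (22/3 - 27/(-27 + 92)) = 312 + (22/3 - 27/65) = 312 + 1349/195 = 62189/195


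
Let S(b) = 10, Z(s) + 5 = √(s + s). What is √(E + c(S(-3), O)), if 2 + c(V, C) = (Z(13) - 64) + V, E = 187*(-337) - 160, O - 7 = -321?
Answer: √(-63240 + √26) ≈ 251.47*I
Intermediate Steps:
O = -314 (O = 7 - 321 = -314)
Z(s) = -5 + √2*√s (Z(s) = -5 + √(s + s) = -5 + √(2*s) = -5 + √2*√s)
E = -63179 (E = -63019 - 160 = -63179)
c(V, C) = -71 + V + √26 (c(V, C) = -2 + (((-5 + √2*√13) - 64) + V) = -2 + (((-5 + √26) - 64) + V) = -2 + ((-69 + √26) + V) = -2 + (-69 + V + √26) = -71 + V + √26)
√(E + c(S(-3), O)) = √(-63179 + (-71 + 10 + √26)) = √(-63179 + (-61 + √26)) = √(-63240 + √26)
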